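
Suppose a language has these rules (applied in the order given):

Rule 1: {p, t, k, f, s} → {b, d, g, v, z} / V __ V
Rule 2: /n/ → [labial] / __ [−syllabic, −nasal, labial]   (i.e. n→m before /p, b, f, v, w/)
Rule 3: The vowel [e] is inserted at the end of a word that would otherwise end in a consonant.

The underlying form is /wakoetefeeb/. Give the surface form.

Rule 1 (intervocalic voicing): /k/ is a voiceless obstruent between vowels /a/ and /o/, so it voices to [g]. /t/ is a voiceless obstruent between vowels /e/ and /e/, so it voices to [d]. /f/ is a voiceless obstruent between vowels /e/ and /e/, so it voices to [v]. /wakoetefeeb/ → wagoedeveeb.
Rule 2 (nasal place assimilation): no segment meets the environment; /wagoedeveeb/ is unchanged.
Rule 3 (final e-epenthesis): the form ends in the consonant /b/, so [e] is inserted word-finally. /wagoedeveeb/ → wagoedeveebe.

wagoedeveebe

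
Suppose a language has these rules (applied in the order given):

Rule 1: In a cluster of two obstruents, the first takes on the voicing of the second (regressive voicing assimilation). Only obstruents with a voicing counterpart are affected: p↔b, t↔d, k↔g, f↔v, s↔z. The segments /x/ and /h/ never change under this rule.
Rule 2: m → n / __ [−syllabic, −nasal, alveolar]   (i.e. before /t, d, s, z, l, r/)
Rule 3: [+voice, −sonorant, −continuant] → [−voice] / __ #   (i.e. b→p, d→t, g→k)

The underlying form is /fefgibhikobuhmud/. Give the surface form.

fevgiphikobuhmut

Rule 1 (regressive voicing assimilation): /f/ precedes the voiced obstruent /g/, so it voices to [v] by assimilation. /b/ precedes the voiceless obstruent /h/, so it devoices to [p] by assimilation. /fefgibhikobuhmud/ → fevgiphikobuhmud.
Rule 2 (nasal place assimilation): no segment meets the environment; /fevgiphikobuhmud/ is unchanged.
Rule 3 (final devoicing): /d/ is a voiced stop in word-final position, so it devoices to [t]. /fevgiphikobuhmud/ → fevgiphikobuhmut.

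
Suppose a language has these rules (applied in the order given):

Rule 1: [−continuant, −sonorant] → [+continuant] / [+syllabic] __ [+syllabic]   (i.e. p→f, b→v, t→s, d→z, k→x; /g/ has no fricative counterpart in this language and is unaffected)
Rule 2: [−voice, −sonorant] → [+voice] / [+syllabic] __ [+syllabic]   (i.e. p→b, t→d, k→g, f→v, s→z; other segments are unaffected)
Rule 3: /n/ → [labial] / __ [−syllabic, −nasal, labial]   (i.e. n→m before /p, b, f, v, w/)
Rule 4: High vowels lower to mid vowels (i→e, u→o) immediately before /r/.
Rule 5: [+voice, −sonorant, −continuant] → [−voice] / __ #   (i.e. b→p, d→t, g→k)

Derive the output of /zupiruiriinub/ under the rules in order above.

Rule 1 (intervocalic spirantization): /p/ is a stop between vowels /u/ and /i/, so it spirantizes to the fricative [f]. /zupiruiriinub/ → zufiruiriinub.
Rule 2 (intervocalic voicing): /f/ is a voiceless obstruent between vowels /u/ and /i/, so it voices to [v]. /zufiruiriinub/ → zuviruiriinub.
Rule 3 (nasal place assimilation): no segment meets the environment; /zuviruiriinub/ is unchanged.
Rule 4 (pre-rhotic lowering): /i/ is a high vowel immediately before /r/, so it lowers to [e]. /i/ is a high vowel immediately before /r/, so it lowers to [e]. /zuviruiriinub/ → zuverueriinub.
Rule 5 (final devoicing): /b/ is a voiced stop in word-final position, so it devoices to [p]. /zuverueriinub/ → zuverueriinup.

zuverueriinup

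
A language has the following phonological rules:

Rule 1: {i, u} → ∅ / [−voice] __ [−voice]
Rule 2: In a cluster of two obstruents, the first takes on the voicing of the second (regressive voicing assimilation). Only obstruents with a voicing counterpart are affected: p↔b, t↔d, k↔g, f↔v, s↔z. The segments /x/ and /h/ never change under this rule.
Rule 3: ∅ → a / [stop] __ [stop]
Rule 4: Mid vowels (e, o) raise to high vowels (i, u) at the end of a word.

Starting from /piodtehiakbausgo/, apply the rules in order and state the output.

piotatehiagabauzgu

Rule 1 (high vowel syncope): no segment meets the environment; /piodtehiakbausgo/ is unchanged.
Rule 2 (regressive voicing assimilation): /d/ precedes the voiceless obstruent /t/, so it devoices to [t] by assimilation. /k/ precedes the voiced obstruent /b/, so it voices to [g] by assimilation. /s/ precedes the voiced obstruent /g/, so it voices to [z] by assimilation. /piodtehiakbausgo/ → piottehiagbauzgo.
Rule 3 (stop-cluster a-epenthesis): /t/ and /t/ form a stop–stop cluster, so [a] is inserted between them. /g/ and /b/ form a stop–stop cluster, so [a] is inserted between them. /piottehiagbauzgo/ → piotatehiagabauzgo.
Rule 4 (final vowel raising): /o/ is a mid vowel in word-final position, so it raises to [u]. /piotatehiagabauzgo/ → piotatehiagabauzgu.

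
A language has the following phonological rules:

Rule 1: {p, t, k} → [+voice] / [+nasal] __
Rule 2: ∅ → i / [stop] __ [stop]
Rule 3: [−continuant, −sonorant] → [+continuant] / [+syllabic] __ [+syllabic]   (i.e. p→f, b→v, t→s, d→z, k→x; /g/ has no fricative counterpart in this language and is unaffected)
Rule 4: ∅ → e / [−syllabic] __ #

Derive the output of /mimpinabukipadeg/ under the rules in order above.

Rule 1 (post-nasal voicing): /p/ is a voiceless stop immediately after the nasal /m/, so it voices to [b]. /mimpinabukipadeg/ → mimbinabukipadeg.
Rule 2 (stop-cluster i-epenthesis): no segment meets the environment; /mimbinabukipadeg/ is unchanged.
Rule 3 (intervocalic spirantization): /b/ is a stop between vowels /a/ and /u/, so it spirantizes to the fricative [v]. /k/ is a stop between vowels /u/ and /i/, so it spirantizes to the fricative [x]. /p/ is a stop between vowels /i/ and /a/, so it spirantizes to the fricative [f]. /d/ is a stop between vowels /a/ and /e/, so it spirantizes to the fricative [z]. /mimbinabukipadeg/ → mimbinavuxifazeg.
Rule 4 (final e-epenthesis): the form ends in the consonant /g/, so [e] is inserted word-finally. /mimbinavuxifazeg/ → mimbinavuxifazege.

mimbinavuxifazege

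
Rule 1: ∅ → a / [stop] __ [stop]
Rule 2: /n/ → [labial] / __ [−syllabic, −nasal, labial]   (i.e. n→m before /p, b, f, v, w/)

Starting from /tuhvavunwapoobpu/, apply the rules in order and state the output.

tuhvavumwapoobapu

Rule 1 (stop-cluster a-epenthesis): /b/ and /p/ form a stop–stop cluster, so [a] is inserted between them. /tuhvavunwapoobpu/ → tuhvavunwapoobapu.
Rule 2 (nasal place assimilation): /n/ precedes the labial consonant /w/, so it assimilates in place to [m]. /tuhvavunwapoobapu/ → tuhvavumwapoobapu.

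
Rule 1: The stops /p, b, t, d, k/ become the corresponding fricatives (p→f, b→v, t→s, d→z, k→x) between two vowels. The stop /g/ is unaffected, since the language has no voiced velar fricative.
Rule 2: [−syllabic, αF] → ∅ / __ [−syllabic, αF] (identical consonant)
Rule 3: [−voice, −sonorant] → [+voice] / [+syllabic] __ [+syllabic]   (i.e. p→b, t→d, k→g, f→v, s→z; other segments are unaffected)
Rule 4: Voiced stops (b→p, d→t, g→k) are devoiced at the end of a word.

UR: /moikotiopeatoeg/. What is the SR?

Rule 1 (intervocalic spirantization): /k/ is a stop between vowels /i/ and /o/, so it spirantizes to the fricative [x]. /t/ is a stop between vowels /o/ and /i/, so it spirantizes to the fricative [s]. /p/ is a stop between vowels /o/ and /e/, so it spirantizes to the fricative [f]. /t/ is a stop between vowels /a/ and /o/, so it spirantizes to the fricative [s]. /moikotiopeatoeg/ → moixosiofeasoeg.
Rule 2 (degemination): no segment meets the environment; /moixosiofeasoeg/ is unchanged.
Rule 3 (intervocalic voicing): /s/ is a voiceless obstruent between vowels /o/ and /i/, so it voices to [z]. /f/ is a voiceless obstruent between vowels /o/ and /e/, so it voices to [v]. /s/ is a voiceless obstruent between vowels /a/ and /o/, so it voices to [z]. /moixosiofeasoeg/ → moixozioveazoeg.
Rule 4 (final devoicing): /g/ is a voiced stop in word-final position, so it devoices to [k]. /moixozioveazoeg/ → moixozioveazoek.

moixozioveazoek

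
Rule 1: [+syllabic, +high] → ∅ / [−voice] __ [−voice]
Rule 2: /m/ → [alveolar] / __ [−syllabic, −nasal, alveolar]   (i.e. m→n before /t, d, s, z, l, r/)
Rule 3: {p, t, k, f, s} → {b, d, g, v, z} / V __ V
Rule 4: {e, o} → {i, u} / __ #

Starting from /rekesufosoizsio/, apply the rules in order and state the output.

Rule 1 (high vowel syncope): /u/ is a high vowel flanked by voiceless consonants /s/ and /f/, so it deletes. /rekesufosoizsio/ → rekesfosoizsio.
Rule 2 (nasal place assimilation): no segment meets the environment; /rekesfosoizsio/ is unchanged.
Rule 3 (intervocalic voicing): /k/ is a voiceless obstruent between vowels /e/ and /e/, so it voices to [g]. /s/ is a voiceless obstruent between vowels /o/ and /o/, so it voices to [z]. /rekesfosoizsio/ → regesfozoizsio.
Rule 4 (final vowel raising): /o/ is a mid vowel in word-final position, so it raises to [u]. /regesfozoizsio/ → regesfozoizsiu.

regesfozoizsiu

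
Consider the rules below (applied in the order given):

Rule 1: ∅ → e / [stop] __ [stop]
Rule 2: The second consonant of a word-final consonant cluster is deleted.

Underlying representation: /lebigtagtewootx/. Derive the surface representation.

lebigetagetewoot

Rule 1 (stop-cluster e-epenthesis): /g/ and /t/ form a stop–stop cluster, so [e] is inserted between them. /g/ and /t/ form a stop–stop cluster, so [e] is inserted between them. /lebigtagtewootx/ → lebigetagetewootx.
Rule 2 (final cluster simplification): /x/ is the second consonant of a word-final cluster /tx/, so it deletes. /lebigetagetewootx/ → lebigetagetewoot.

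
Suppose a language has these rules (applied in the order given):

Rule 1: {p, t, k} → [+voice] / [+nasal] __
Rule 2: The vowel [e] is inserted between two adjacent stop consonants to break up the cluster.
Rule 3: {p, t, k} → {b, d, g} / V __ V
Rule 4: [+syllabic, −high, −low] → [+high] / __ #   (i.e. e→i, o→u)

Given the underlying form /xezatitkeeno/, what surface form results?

Rule 1 (post-nasal voicing): no segment meets the environment; /xezatitkeeno/ is unchanged.
Rule 2 (stop-cluster e-epenthesis): /t/ and /k/ form a stop–stop cluster, so [e] is inserted between them. /xezatitkeeno/ → xezatitekeeno.
Rule 3 (intervocalic voicing): /t/ is a voiceless stop between vowels /a/ and /i/, so it voices to [d]. /t/ is a voiceless stop between vowels /i/ and /e/, so it voices to [d]. /k/ is a voiceless stop between vowels /e/ and /e/, so it voices to [g]. /xezatitekeeno/ → xezadidegeeno.
Rule 4 (final vowel raising): /o/ is a mid vowel in word-final position, so it raises to [u]. /xezadidegeeno/ → xezadidegeenu.

xezadidegeenu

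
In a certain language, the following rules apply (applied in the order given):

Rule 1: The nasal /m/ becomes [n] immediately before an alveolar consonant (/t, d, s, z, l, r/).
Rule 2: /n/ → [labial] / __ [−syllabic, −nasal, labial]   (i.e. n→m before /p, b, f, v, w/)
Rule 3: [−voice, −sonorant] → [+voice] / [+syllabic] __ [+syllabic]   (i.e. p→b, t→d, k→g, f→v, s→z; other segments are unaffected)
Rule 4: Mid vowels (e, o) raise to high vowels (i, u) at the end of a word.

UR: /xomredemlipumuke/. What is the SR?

xonredenlibumugi

Rule 1 (nasal place assimilation): /m/ precedes the alveolar consonant /r/, so it assimilates in place to [n]. /m/ precedes the alveolar consonant /l/, so it assimilates in place to [n]. /xomredemlipumuke/ → xonredenlipumuke.
Rule 2 (nasal place assimilation): no segment meets the environment; /xonredenlipumuke/ is unchanged.
Rule 3 (intervocalic voicing): /p/ is a voiceless obstruent between vowels /i/ and /u/, so it voices to [b]. /k/ is a voiceless obstruent between vowels /u/ and /e/, so it voices to [g]. /xonredenlipumuke/ → xonredenlibumuge.
Rule 4 (final vowel raising): /e/ is a mid vowel in word-final position, so it raises to [i]. /xonredenlibumuge/ → xonredenlibumugi.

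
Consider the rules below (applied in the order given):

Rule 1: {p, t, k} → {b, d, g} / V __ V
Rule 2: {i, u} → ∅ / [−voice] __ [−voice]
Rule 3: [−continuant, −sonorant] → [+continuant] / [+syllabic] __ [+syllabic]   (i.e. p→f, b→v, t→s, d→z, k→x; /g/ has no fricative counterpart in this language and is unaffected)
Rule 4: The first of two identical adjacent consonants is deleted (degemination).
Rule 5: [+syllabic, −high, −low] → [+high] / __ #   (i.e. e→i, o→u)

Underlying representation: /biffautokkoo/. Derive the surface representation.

bifauzokou

Rule 1 (intervocalic voicing): /t/ is a voiceless stop between vowels /u/ and /o/, so it voices to [d]. /biffautokkoo/ → biffaudokkoo.
Rule 2 (high vowel syncope): no segment meets the environment; /biffaudokkoo/ is unchanged.
Rule 3 (intervocalic spirantization): /d/ is a stop between vowels /u/ and /o/, so it spirantizes to the fricative [z]. /biffaudokkoo/ → biffauzokkoo.
Rule 4 (degemination): /ff/ is a geminate; the first /f/ deletes. /kk/ is a geminate; the first /k/ deletes. /biffauzokkoo/ → bifauzokoo.
Rule 5 (final vowel raising): /o/ is a mid vowel in word-final position, so it raises to [u]. /bifauzokoo/ → bifauzokou.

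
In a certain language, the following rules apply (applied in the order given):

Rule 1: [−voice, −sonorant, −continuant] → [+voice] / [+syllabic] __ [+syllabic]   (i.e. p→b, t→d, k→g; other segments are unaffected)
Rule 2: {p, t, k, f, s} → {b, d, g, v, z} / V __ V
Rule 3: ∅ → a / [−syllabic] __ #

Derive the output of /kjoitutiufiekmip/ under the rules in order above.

Rule 1 (intervocalic voicing): /t/ is a voiceless stop between vowels /i/ and /u/, so it voices to [d]. /t/ is a voiceless stop between vowels /u/ and /i/, so it voices to [d]. /kjoitutiufiekmip/ → kjoidudiufiekmip.
Rule 2 (intervocalic voicing): /f/ is a voiceless obstruent between vowels /u/ and /i/, so it voices to [v]. /kjoidudiufiekmip/ → kjoidudiuviekmip.
Rule 3 (final a-epenthesis): the form ends in the consonant /p/, so [a] is inserted word-finally. /kjoidudiuviekmip/ → kjoidudiuviekmipa.

kjoidudiuviekmipa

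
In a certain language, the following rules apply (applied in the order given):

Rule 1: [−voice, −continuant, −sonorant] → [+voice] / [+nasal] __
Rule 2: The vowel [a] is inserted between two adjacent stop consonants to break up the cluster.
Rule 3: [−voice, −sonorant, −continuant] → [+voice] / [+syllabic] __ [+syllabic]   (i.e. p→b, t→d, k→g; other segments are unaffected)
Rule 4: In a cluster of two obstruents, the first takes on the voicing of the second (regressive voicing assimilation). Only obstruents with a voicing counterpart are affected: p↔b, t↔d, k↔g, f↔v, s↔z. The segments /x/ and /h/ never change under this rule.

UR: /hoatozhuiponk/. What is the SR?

hoadoshuibong

Rule 1 (post-nasal voicing): /k/ is a voiceless stop immediately after the nasal /n/, so it voices to [g]. /hoatozhuiponk/ → hoatozhuipong.
Rule 2 (stop-cluster a-epenthesis): no segment meets the environment; /hoatozhuipong/ is unchanged.
Rule 3 (intervocalic voicing): /t/ is a voiceless stop between vowels /a/ and /o/, so it voices to [d]. /p/ is a voiceless stop between vowels /i/ and /o/, so it voices to [b]. /hoatozhuipong/ → hoadozhuibong.
Rule 4 (regressive voicing assimilation): /z/ precedes the voiceless obstruent /h/, so it devoices to [s] by assimilation. /hoadozhuibong/ → hoadoshuibong.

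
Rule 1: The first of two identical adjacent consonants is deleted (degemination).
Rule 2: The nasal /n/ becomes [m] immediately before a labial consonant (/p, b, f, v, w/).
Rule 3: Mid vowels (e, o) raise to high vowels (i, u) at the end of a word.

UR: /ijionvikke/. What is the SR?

Rule 1 (degemination): /kk/ is a geminate; the first /k/ deletes. /ijionvikke/ → ijionvike.
Rule 2 (nasal place assimilation): /n/ precedes the labial consonant /v/, so it assimilates in place to [m]. /ijionvike/ → ijiomvike.
Rule 3 (final vowel raising): /e/ is a mid vowel in word-final position, so it raises to [i]. /ijiomvike/ → ijiomviki.

ijiomviki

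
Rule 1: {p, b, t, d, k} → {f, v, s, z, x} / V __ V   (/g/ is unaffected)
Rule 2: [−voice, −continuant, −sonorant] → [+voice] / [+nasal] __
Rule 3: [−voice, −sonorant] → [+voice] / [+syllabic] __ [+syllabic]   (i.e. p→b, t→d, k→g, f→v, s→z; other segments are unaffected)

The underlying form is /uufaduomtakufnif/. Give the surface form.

uuvazuomdaxufnif

Rule 1 (intervocalic spirantization): /d/ is a stop between vowels /a/ and /u/, so it spirantizes to the fricative [z]. /k/ is a stop between vowels /a/ and /u/, so it spirantizes to the fricative [x]. /uufaduomtakufnif/ → uufazuomtaxufnif.
Rule 2 (post-nasal voicing): /t/ is a voiceless stop immediately after the nasal /m/, so it voices to [d]. /uufazuomtaxufnif/ → uufazuomdaxufnif.
Rule 3 (intervocalic voicing): /f/ is a voiceless obstruent between vowels /u/ and /a/, so it voices to [v]. /uufazuomdaxufnif/ → uuvazuomdaxufnif.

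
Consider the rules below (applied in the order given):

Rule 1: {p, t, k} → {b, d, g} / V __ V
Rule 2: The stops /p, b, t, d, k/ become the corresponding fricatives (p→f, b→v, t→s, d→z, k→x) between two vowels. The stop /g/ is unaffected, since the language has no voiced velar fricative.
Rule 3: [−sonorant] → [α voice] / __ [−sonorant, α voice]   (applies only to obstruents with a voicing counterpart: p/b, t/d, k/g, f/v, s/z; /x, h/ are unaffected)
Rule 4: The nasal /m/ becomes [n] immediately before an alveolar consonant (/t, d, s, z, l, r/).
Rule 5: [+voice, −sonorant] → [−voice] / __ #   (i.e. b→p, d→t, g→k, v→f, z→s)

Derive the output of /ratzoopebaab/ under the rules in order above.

Rule 1 (intervocalic voicing): /p/ is a voiceless stop between vowels /o/ and /e/, so it voices to [b]. /ratzoopebaab/ → ratzoobebaab.
Rule 2 (intervocalic spirantization): /b/ is a stop between vowels /o/ and /e/, so it spirantizes to the fricative [v]. /b/ is a stop between vowels /e/ and /a/, so it spirantizes to the fricative [v]. /ratzoobebaab/ → ratzoovevaab.
Rule 3 (regressive voicing assimilation): /t/ precedes the voiced obstruent /z/, so it voices to [d] by assimilation. /ratzoovevaab/ → radzoovevaab.
Rule 4 (nasal place assimilation): no segment meets the environment; /radzoovevaab/ is unchanged.
Rule 5 (final devoicing): /b/ is a voiced obstruent in word-final position, so it devoices to [p]. /radzoovevaab/ → radzoovevaap.

radzoovevaap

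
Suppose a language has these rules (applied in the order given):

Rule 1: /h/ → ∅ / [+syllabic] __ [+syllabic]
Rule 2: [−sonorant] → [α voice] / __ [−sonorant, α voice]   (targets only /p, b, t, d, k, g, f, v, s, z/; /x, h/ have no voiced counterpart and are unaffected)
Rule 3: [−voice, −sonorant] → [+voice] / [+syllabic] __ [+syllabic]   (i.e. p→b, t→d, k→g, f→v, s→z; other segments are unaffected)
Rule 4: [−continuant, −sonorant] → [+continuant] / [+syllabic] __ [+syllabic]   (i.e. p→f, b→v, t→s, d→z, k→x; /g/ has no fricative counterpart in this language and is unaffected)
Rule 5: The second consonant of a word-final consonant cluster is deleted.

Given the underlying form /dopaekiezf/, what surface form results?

Rule 1 (intervocalic h-deletion): no segment meets the environment; /dopaekiezf/ is unchanged.
Rule 2 (regressive voicing assimilation): /z/ precedes the voiceless obstruent /f/, so it devoices to [s] by assimilation. /dopaekiezf/ → dopaekiesf.
Rule 3 (intervocalic voicing): /p/ is a voiceless obstruent between vowels /o/ and /a/, so it voices to [b]. /k/ is a voiceless obstruent between vowels /e/ and /i/, so it voices to [g]. /dopaekiesf/ → dobaegiesf.
Rule 4 (intervocalic spirantization): /b/ is a stop between vowels /o/ and /a/, so it spirantizes to the fricative [v]. /dobaegiesf/ → dovaegiesf.
Rule 5 (final cluster simplification): /f/ is the second consonant of a word-final cluster /sf/, so it deletes. /dovaegiesf/ → dovaegies.

dovaegies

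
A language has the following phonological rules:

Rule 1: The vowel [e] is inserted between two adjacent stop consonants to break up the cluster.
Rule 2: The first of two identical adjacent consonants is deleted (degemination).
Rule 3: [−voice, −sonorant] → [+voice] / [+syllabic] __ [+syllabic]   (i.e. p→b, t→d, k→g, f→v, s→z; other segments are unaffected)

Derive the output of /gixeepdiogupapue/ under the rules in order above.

gixeebediogubabue

Rule 1 (stop-cluster e-epenthesis): /p/ and /d/ form a stop–stop cluster, so [e] is inserted between them. /gixeepdiogupapue/ → gixeepediogupapue.
Rule 2 (degemination): no segment meets the environment; /gixeepediogupapue/ is unchanged.
Rule 3 (intervocalic voicing): /p/ is a voiceless obstruent between vowels /e/ and /e/, so it voices to [b]. /p/ is a voiceless obstruent between vowels /u/ and /a/, so it voices to [b]. /p/ is a voiceless obstruent between vowels /a/ and /u/, so it voices to [b]. /gixeepediogupapue/ → gixeebediogubabue.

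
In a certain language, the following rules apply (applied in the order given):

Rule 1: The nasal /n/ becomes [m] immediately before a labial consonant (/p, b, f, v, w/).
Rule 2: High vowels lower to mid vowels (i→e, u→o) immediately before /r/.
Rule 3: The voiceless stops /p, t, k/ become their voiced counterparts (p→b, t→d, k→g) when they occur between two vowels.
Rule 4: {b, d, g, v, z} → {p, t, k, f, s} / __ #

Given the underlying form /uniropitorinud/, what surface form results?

Rule 1 (nasal place assimilation): no segment meets the environment; /uniropitorinud/ is unchanged.
Rule 2 (pre-rhotic lowering): /i/ is a high vowel immediately before /r/, so it lowers to [e]. /uniropitorinud/ → uneropitorinud.
Rule 3 (intervocalic voicing): /p/ is a voiceless stop between vowels /o/ and /i/, so it voices to [b]. /t/ is a voiceless stop between vowels /i/ and /o/, so it voices to [d]. /uneropitorinud/ → unerobidorinud.
Rule 4 (final devoicing): /d/ is a voiced obstruent in word-final position, so it devoices to [t]. /unerobidorinud/ → unerobidorinut.

unerobidorinut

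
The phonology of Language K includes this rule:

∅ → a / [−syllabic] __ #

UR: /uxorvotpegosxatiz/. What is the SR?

the form ends in the consonant /z/, so [a] is inserted word-finally.
Surface form: [uxorvotpegosxatiza].

uxorvotpegosxatiza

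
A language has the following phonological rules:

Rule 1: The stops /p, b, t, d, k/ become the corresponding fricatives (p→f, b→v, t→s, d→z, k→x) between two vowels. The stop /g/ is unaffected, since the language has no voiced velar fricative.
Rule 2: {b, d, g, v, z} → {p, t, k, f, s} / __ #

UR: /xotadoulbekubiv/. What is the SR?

Rule 1 (intervocalic spirantization): /t/ is a stop between vowels /o/ and /a/, so it spirantizes to the fricative [s]. /d/ is a stop between vowels /a/ and /o/, so it spirantizes to the fricative [z]. /k/ is a stop between vowels /e/ and /u/, so it spirantizes to the fricative [x]. /b/ is a stop between vowels /u/ and /i/, so it spirantizes to the fricative [v]. /xotadoulbekubiv/ → xosazoulbexuviv.
Rule 2 (final devoicing): /v/ is a voiced obstruent in word-final position, so it devoices to [f]. /xosazoulbexuviv/ → xosazoulbexuvif.

xosazoulbexuvif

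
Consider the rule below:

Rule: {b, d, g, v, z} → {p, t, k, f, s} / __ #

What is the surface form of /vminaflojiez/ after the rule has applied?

/z/ is a voiced obstruent in word-final position, so it devoices to [s].
The other instance of /v/ does not occur in the required environment and remains unchanged.
Surface form: [vminaflojies].

vminaflojies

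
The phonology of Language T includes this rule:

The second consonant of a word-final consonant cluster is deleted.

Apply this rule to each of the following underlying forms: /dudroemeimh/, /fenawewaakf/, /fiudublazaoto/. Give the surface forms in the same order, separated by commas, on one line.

/dudroemeimh/: /h/ is the second consonant of a word-final cluster /mh/, so it deletes. → [dudroemeim].
/fenawewaakf/: /f/ is the second consonant of a word-final cluster /kf/, so it deletes. → [fenawewaak].
/fiudublazaoto/: the rule's environment is not met; surfaces unchanged as [fiudublazaoto].

dudroemeim, fenawewaak, fiudublazaoto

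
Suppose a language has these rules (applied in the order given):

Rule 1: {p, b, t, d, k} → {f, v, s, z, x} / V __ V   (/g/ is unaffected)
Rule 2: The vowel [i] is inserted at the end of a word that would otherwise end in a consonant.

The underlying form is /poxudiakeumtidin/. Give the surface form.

poxuziaxeumtizini

Rule 1 (intervocalic spirantization): /d/ is a stop between vowels /u/ and /i/, so it spirantizes to the fricative [z]. /k/ is a stop between vowels /a/ and /e/, so it spirantizes to the fricative [x]. /d/ is a stop between vowels /i/ and /i/, so it spirantizes to the fricative [z]. /poxudiakeumtidin/ → poxuziaxeumtizin.
Rule 2 (final i-epenthesis): the form ends in the consonant /n/, so [i] is inserted word-finally. /poxuziaxeumtizin/ → poxuziaxeumtizini.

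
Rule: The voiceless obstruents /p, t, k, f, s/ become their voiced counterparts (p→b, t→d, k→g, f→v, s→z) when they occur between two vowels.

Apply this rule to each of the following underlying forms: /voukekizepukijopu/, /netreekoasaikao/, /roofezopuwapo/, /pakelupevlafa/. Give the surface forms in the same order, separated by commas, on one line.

vougegizebugijobu, netreegoazaigao, roovezobuwabo, pagelubevlava

/voukekizepukijopu/: /k/ is a voiceless obstruent between vowels /u/ and /e/, so it voices to [g]. /k/ is a voiceless obstruent between vowels /e/ and /i/, so it voices to [g]. /p/ is a voiceless obstruent between vowels /e/ and /u/, so it voices to [b]. /k/ is a voiceless obstruent between vowels /u/ and /i/, so it voices to [g]. /p/ is a voiceless obstruent between vowels /o/ and /u/, so it voices to [b]. → [vougegizebugijobu].
/netreekoasaikao/: /k/ is a voiceless obstruent between vowels /e/ and /o/, so it voices to [g]. /s/ is a voiceless obstruent between vowels /a/ and /a/, so it voices to [z]. /k/ is a voiceless obstruent between vowels /i/ and /a/, so it voices to [g]. → [netreegoazaigao].
/roofezopuwapo/: /f/ is a voiceless obstruent between vowels /o/ and /e/, so it voices to [v]. /p/ is a voiceless obstruent between vowels /o/ and /u/, so it voices to [b]. /p/ is a voiceless obstruent between vowels /a/ and /o/, so it voices to [b]. → [roovezobuwabo].
/pakelupevlafa/: /k/ is a voiceless obstruent between vowels /a/ and /e/, so it voices to [g]. /p/ is a voiceless obstruent between vowels /u/ and /e/, so it voices to [b]. /f/ is a voiceless obstruent between vowels /a/ and /a/, so it voices to [v]. → [pagelubevlava].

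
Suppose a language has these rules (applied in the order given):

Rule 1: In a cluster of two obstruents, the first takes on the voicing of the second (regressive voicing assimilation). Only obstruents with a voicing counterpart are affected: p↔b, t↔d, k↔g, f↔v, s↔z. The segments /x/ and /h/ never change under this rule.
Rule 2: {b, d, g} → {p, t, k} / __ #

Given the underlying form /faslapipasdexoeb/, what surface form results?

faslapipazdexoep

Rule 1 (regressive voicing assimilation): /s/ precedes the voiced obstruent /d/, so it voices to [z] by assimilation. /faslapipasdexoeb/ → faslapipazdexoeb.
Rule 2 (final devoicing): /b/ is a voiced stop in word-final position, so it devoices to [p]. /faslapipazdexoeb/ → faslapipazdexoep.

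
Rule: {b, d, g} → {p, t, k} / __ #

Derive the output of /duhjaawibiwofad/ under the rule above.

duhjaawibiwofat

/d/ is a voiced stop in word-final position, so it devoices to [t].
Surface form: [duhjaawibiwofat].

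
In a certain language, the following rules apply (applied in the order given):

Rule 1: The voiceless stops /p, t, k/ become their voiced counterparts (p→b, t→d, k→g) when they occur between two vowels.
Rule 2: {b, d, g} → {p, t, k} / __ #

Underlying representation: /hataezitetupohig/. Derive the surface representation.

hadaezidedubohik

Rule 1 (intervocalic voicing): /t/ is a voiceless stop between vowels /a/ and /a/, so it voices to [d]. /t/ is a voiceless stop between vowels /i/ and /e/, so it voices to [d]. /t/ is a voiceless stop between vowels /e/ and /u/, so it voices to [d]. /p/ is a voiceless stop between vowels /u/ and /o/, so it voices to [b]. /hataezitetupohig/ → hadaezidedubohig.
Rule 2 (final devoicing): /g/ is a voiced stop in word-final position, so it devoices to [k]. /hadaezidedubohig/ → hadaezidedubohik.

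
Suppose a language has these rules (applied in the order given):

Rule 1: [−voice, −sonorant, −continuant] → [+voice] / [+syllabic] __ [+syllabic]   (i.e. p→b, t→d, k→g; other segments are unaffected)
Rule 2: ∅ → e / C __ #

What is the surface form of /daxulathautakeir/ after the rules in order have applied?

daxulathaudageire

Rule 1 (intervocalic voicing): /t/ is a voiceless stop between vowels /u/ and /a/, so it voices to [d]. /k/ is a voiceless stop between vowels /a/ and /e/, so it voices to [g]. /daxulathautakeir/ → daxulathaudageir.
Rule 2 (final e-epenthesis): the form ends in the consonant /r/, so [e] is inserted word-finally. /daxulathaudageir/ → daxulathaudageire.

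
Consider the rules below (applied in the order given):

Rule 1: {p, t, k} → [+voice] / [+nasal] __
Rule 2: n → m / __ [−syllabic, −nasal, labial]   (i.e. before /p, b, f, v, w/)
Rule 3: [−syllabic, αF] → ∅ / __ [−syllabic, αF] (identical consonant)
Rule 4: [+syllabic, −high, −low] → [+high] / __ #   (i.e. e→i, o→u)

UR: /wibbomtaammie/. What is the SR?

wibomdaamii

Rule 1 (post-nasal voicing): /t/ is a voiceless stop immediately after the nasal /m/, so it voices to [d]. /wibbomtaammie/ → wibbomdaammie.
Rule 2 (nasal place assimilation): no segment meets the environment; /wibbomdaammie/ is unchanged.
Rule 3 (degemination): /bb/ is a geminate; the first /b/ deletes. /mm/ is a geminate; the first /m/ deletes. /wibbomdaammie/ → wibomdaamie.
Rule 4 (final vowel raising): /e/ is a mid vowel in word-final position, so it raises to [i]. /wibomdaamie/ → wibomdaamii.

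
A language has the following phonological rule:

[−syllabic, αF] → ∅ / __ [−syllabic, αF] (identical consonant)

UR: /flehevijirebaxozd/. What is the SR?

flehevijirebaxozd

No segment of /flehevijirebaxozd/ meets the structural description of the rule, so the form surfaces unchanged.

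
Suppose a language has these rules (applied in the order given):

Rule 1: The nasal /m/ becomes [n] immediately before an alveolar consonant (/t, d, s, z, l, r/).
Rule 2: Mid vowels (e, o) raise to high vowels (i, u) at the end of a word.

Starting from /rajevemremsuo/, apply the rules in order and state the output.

rajevenrensuu

Rule 1 (nasal place assimilation): /m/ precedes the alveolar consonant /r/, so it assimilates in place to [n]. /m/ precedes the alveolar consonant /s/, so it assimilates in place to [n]. /rajevemremsuo/ → rajevenrensuo.
Rule 2 (final vowel raising): /o/ is a mid vowel in word-final position, so it raises to [u]. /rajevenrensuo/ → rajevenrensuu.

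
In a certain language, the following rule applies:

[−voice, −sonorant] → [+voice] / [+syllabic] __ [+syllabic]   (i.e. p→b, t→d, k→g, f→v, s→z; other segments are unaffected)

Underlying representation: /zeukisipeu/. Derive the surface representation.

zeugizibeu

/k/ is a voiceless obstruent between vowels /u/ and /i/, so it voices to [g].
/s/ is a voiceless obstruent between vowels /i/ and /i/, so it voices to [z].
/p/ is a voiceless obstruent between vowels /i/ and /e/, so it voices to [b].
Surface form: [zeugizibeu].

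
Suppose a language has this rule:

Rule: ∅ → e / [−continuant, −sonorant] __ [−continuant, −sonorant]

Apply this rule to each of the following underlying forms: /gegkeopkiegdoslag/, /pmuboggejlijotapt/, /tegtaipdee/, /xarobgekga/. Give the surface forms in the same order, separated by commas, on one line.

gegekeopekiegedoslag, pmubogegejlijotapet, tegetaipedee, xarobegekega

/gegkeopkiegdoslag/: /g/ and /k/ form a stop–stop cluster, so [e] is inserted between them. /p/ and /k/ form a stop–stop cluster, so [e] is inserted between them. /g/ and /d/ form a stop–stop cluster, so [e] is inserted between them. → [gegekeopekiegedoslag].
/pmuboggejlijotapt/: /g/ and /g/ form a stop–stop cluster, so [e] is inserted between them. /p/ and /t/ form a stop–stop cluster, so [e] is inserted between them. → [pmubogegejlijotapet].
/tegtaipdee/: /g/ and /t/ form a stop–stop cluster, so [e] is inserted between them. /p/ and /d/ form a stop–stop cluster, so [e] is inserted between them. → [tegetaipedee].
/xarobgekga/: /b/ and /g/ form a stop–stop cluster, so [e] is inserted between them. /k/ and /g/ form a stop–stop cluster, so [e] is inserted between them. → [xarobegekega].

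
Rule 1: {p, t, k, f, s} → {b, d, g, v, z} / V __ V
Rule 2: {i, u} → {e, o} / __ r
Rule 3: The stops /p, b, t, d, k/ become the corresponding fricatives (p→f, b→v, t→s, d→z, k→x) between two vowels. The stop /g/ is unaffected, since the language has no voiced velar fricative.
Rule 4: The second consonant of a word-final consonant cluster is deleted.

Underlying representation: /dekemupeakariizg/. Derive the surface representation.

degemuveagariiz

Rule 1 (intervocalic voicing): /k/ is a voiceless obstruent between vowels /e/ and /e/, so it voices to [g]. /p/ is a voiceless obstruent between vowels /u/ and /e/, so it voices to [b]. /k/ is a voiceless obstruent between vowels /a/ and /a/, so it voices to [g]. /dekemupeakariizg/ → degemubeagariizg.
Rule 2 (pre-rhotic lowering): no segment meets the environment; /degemubeagariizg/ is unchanged.
Rule 3 (intervocalic spirantization): /b/ is a stop between vowels /u/ and /e/, so it spirantizes to the fricative [v]. /degemubeagariizg/ → degemuveagariizg.
Rule 4 (final cluster simplification): /g/ is the second consonant of a word-final cluster /zg/, so it deletes. /degemuveagariizg/ → degemuveagariiz.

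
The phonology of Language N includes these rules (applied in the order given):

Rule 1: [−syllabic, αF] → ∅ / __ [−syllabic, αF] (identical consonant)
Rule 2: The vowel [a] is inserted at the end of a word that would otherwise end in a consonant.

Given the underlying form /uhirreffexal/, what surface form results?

uhirefexala

Rule 1 (degemination): /rr/ is a geminate; the first /r/ deletes. /ff/ is a geminate; the first /f/ deletes. /uhirreffexal/ → uhirefexal.
Rule 2 (final a-epenthesis): the form ends in the consonant /l/, so [a] is inserted word-finally. /uhirefexal/ → uhirefexala.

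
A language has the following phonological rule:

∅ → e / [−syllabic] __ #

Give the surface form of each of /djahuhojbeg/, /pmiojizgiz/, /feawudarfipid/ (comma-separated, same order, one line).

/djahuhojbeg/: the form ends in the consonant /g/, so [e] is inserted word-finally. → [djahuhojbege].
/pmiojizgiz/: the form ends in the consonant /z/, so [e] is inserted word-finally. → [pmiojizgize].
/feawudarfipid/: the form ends in the consonant /d/, so [e] is inserted word-finally. → [feawudarfipide].

djahuhojbege, pmiojizgize, feawudarfipide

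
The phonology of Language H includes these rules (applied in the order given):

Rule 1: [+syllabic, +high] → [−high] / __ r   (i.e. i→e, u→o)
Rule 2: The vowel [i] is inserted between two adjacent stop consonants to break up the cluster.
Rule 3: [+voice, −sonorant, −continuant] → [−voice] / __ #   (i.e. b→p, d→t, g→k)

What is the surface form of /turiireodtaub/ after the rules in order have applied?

toriereoditaup

Rule 1 (pre-rhotic lowering): /u/ is a high vowel immediately before /r/, so it lowers to [o]. /i/ is a high vowel immediately before /r/, so it lowers to [e]. /turiireodtaub/ → toriereodtaub.
Rule 2 (stop-cluster i-epenthesis): /d/ and /t/ form a stop–stop cluster, so [i] is inserted between them. /toriereodtaub/ → toriereoditaub.
Rule 3 (final devoicing): /b/ is a voiced stop in word-final position, so it devoices to [p]. /toriereoditaub/ → toriereoditaup.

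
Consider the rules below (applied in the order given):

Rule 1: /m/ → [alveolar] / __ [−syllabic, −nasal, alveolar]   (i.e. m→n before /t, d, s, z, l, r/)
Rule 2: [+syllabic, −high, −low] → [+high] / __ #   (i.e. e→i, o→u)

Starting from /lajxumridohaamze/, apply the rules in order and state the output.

lajxunridohaanzi

Rule 1 (nasal place assimilation): /m/ precedes the alveolar consonant /r/, so it assimilates in place to [n]. /m/ precedes the alveolar consonant /z/, so it assimilates in place to [n]. /lajxumridohaamze/ → lajxunridohaanze.
Rule 2 (final vowel raising): /e/ is a mid vowel in word-final position, so it raises to [i]. /lajxunridohaanze/ → lajxunridohaanzi.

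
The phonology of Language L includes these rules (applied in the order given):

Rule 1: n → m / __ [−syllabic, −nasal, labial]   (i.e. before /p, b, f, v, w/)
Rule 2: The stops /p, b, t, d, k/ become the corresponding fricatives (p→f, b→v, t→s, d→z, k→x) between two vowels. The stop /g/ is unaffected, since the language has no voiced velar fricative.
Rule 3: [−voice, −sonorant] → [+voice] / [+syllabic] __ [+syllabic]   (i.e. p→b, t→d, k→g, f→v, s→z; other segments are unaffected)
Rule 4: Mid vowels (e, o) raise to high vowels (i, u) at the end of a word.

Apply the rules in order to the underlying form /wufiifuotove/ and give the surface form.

Rule 1 (nasal place assimilation): no segment meets the environment; /wufiifuotove/ is unchanged.
Rule 2 (intervocalic spirantization): /t/ is a stop between vowels /o/ and /o/, so it spirantizes to the fricative [s]. /wufiifuotove/ → wufiifuosove.
Rule 3 (intervocalic voicing): /f/ is a voiceless obstruent between vowels /u/ and /i/, so it voices to [v]. /f/ is a voiceless obstruent between vowels /i/ and /u/, so it voices to [v]. /s/ is a voiceless obstruent between vowels /o/ and /o/, so it voices to [z]. /wufiifuosove/ → wuviivuozove.
Rule 4 (final vowel raising): /e/ is a mid vowel in word-final position, so it raises to [i]. /wuviivuozove/ → wuviivuozovi.

wuviivuozovi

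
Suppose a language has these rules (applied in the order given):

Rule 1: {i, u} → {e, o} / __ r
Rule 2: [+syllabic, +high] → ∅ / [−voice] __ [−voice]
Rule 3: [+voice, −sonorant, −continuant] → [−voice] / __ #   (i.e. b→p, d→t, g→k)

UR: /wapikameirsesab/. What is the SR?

wapkameersesap

Rule 1 (pre-rhotic lowering): /i/ is a high vowel immediately before /r/, so it lowers to [e]. /wapikameirsesab/ → wapikameersesab.
Rule 2 (high vowel syncope): /i/ is a high vowel flanked by voiceless consonants /p/ and /k/, so it deletes. /wapikameersesab/ → wapkameersesab.
Rule 3 (final devoicing): /b/ is a voiced stop in word-final position, so it devoices to [p]. /wapkameersesab/ → wapkameersesap.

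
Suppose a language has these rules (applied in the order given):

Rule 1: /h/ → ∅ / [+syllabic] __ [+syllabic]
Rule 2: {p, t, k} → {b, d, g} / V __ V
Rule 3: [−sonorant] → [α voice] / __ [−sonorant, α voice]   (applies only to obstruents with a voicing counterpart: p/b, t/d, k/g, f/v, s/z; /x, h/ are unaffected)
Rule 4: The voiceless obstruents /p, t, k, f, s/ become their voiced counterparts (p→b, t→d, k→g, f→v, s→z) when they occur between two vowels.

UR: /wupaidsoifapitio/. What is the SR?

Rule 1 (intervocalic h-deletion): no segment meets the environment; /wupaidsoifapitio/ is unchanged.
Rule 2 (intervocalic voicing): /p/ is a voiceless stop between vowels /u/ and /a/, so it voices to [b]. /p/ is a voiceless stop between vowels /a/ and /i/, so it voices to [b]. /t/ is a voiceless stop between vowels /i/ and /i/, so it voices to [d]. /wupaidsoifapitio/ → wubaidsoifabidio.
Rule 3 (regressive voicing assimilation): /d/ precedes the voiceless obstruent /s/, so it devoices to [t] by assimilation. /wubaidsoifabidio/ → wubaitsoifabidio.
Rule 4 (intervocalic voicing): /f/ is a voiceless obstruent between vowels /i/ and /a/, so it voices to [v]. /wubaitsoifabidio/ → wubaitsoivabidio.

wubaitsoivabidio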